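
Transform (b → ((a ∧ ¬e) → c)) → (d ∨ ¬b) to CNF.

(a ∨ d ∨ ¬b) ∧ (¬e ∨ d ∨ ¬b) ∧ (¬c ∨ d ∨ ¬b)

(b → ((a ∧ ¬e) → c)) → (d ∨ ¬b)
≡ ¬(b → ((a ∧ ¬e) → c)) ∨ d ∨ ¬b   [eliminate →]
≡ ¬(¬b ∨ ((a ∧ ¬e) → c)) ∨ d ∨ ¬b   [eliminate →]
≡ ¬(¬b ∨ ¬(a ∧ ¬e) ∨ c) ∨ d ∨ ¬b   [eliminate →]
≡ (¬¬b ∧ ¬¬(a ∧ ¬e) ∧ ¬c) ∨ d ∨ ¬b   [De Morgan]
≡ (b ∧ ¬¬(a ∧ ¬e) ∧ ¬c) ∨ d ∨ ¬b   [double negation]
≡ (b ∧ a ∧ ¬e ∧ ¬c) ∨ d ∨ ¬b   [double negation]
≡ (b ∨ d ∨ ¬b) ∧ (a ∨ d ∨ ¬b) ∧ (¬e ∨ d ∨ ¬b) ∧ (¬c ∨ d ∨ ¬b)   [distribute ∨ over ∧]
≡ (a ∨ d ∨ ¬b) ∧ (¬e ∨ d ∨ ¬b) ∧ (¬c ∨ d ∨ ¬b)   [simplify]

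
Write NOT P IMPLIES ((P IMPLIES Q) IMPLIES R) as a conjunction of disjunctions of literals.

NOT P IMPLIES ((P IMPLIES Q) IMPLIES R)
≡ NOT NOT P OR ((P IMPLIES Q) IMPLIES R)   — eliminate IMPLIES
≡ NOT NOT P OR NOT (P IMPLIES Q) OR R   — eliminate IMPLIES
≡ NOT NOT P OR NOT (NOT P OR Q) OR R   — eliminate IMPLIES
≡ P OR NOT (NOT P OR Q) OR R   — double negation
≡ P OR (NOT NOT P AND NOT Q) OR R   — De Morgan
≡ P OR (P AND NOT Q) OR R   — double negation
≡ (P OR P OR R) AND (P OR NOT Q OR R)   — distribute OR over AND
≡ P OR R   — simplify

P OR R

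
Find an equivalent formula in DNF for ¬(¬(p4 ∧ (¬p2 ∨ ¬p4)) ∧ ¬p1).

¬(¬(p4 ∧ (¬p2 ∨ ¬p4)) ∧ ¬p1)
= ¬¬(p4 ∧ (¬p2 ∨ ¬p4)) ∨ ¬¬p1   (De Morgan)
= (p4 ∧ (¬p2 ∨ ¬p4)) ∨ ¬¬p1   (double negation)
= (p4 ∧ (¬p2 ∨ ¬p4)) ∨ p1   (double negation)
= (p4 ∧ ¬p2) ∨ (p4 ∧ ¬p4) ∨ p1   (distribute ∧ over ∨)
= (p4 ∧ ¬p2) ∨ p1   (simplify)

(p4 ∧ ¬p2) ∨ p1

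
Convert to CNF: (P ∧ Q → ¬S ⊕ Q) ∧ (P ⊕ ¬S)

(P ∨ ¬S) ∧ (¬P ∨ S)

(P ∧ Q → ¬S ⊕ Q) ∧ (P ⊕ ¬S)
= (¬(P ∧ Q) ∨ (¬S ⊕ Q)) ∧ (P ⊕ ¬S)   (eliminate →)
= (¬(P ∧ Q) ∨ (¬S ∨ Q) ∧ ¬(¬S ∧ Q)) ∧ (P ⊕ ¬S)   (expand ⊕)
= (¬(P ∧ Q) ∨ (¬S ∨ Q) ∧ ¬(¬S ∧ Q)) ∧ (P ∨ ¬S) ∧ ¬(P ∧ ¬S)   (expand ⊕)
= (¬P ∨ ¬Q ∨ (¬S ∨ Q) ∧ ¬(¬S ∧ Q)) ∧ (P ∨ ¬S) ∧ ¬(P ∧ ¬S)   (De Morgan)
= (¬P ∨ ¬Q ∨ (¬S ∨ Q) ∧ (¬¬S ∨ ¬Q)) ∧ (P ∨ ¬S) ∧ ¬(P ∧ ¬S)   (De Morgan)
= (¬P ∨ ¬Q ∨ (¬S ∨ Q) ∧ (S ∨ ¬Q)) ∧ (P ∨ ¬S) ∧ ¬(P ∧ ¬S)   (double negation)
= (¬P ∨ ¬Q ∨ (¬S ∨ Q) ∧ (S ∨ ¬Q)) ∧ (P ∨ ¬S) ∧ (¬P ∨ ¬¬S)   (De Morgan)
= (¬P ∨ ¬Q ∨ (¬S ∨ Q) ∧ (S ∨ ¬Q)) ∧ (P ∨ ¬S) ∧ (¬P ∨ S)   (double negation)
= (¬P ∨ ¬Q ∨ ¬S ∨ Q) ∧ (¬P ∨ ¬Q ∨ S ∨ ¬Q) ∧ (P ∨ ¬S) ∧ (¬P ∨ S)   (distribute ∨ over ∧)
= (P ∨ ¬S) ∧ (¬P ∨ S)   (simplify)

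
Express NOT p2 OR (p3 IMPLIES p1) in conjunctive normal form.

NOT p2 OR (p3 IMPLIES p1)
= NOT p2 OR NOT p3 OR p1   (eliminate IMPLIES)

NOT p2 OR NOT p3 OR p1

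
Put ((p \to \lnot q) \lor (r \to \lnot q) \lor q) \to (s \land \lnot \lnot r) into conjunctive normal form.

((p \to \lnot q) \lor (r \to \lnot q) \lor q) \to (s \land \lnot \lnot r)
≡ \lnot ((p \to \lnot q) \lor (r \to \lnot q) \lor q) \lor (s \land \lnot \lnot r)   — eliminate \to
≡ \lnot (\lnot p \lor \lnot q \lor (r \to \lnot q) \lor q) \lor (s \land \lnot \lnot r)   — eliminate \to
≡ \lnot (\lnot p \lor \lnot q \lor \lnot r \lor \lnot q \lor q) \lor (s \land \lnot \lnot r)   — eliminate \to
≡ (\lnot \lnot p \land \lnot \lnot q \land \lnot \lnot r \land \lnot \lnot q \land \lnot q) \lor (s \land \lnot \lnot r)   — De Morgan
≡ (p \land \lnot \lnot q \land \lnot \lnot r \land \lnot \lnot q \land \lnot q) \lor (s \land \lnot \lnot r)   — double negation
≡ (p \land q \land \lnot \lnot r \land \lnot \lnot q \land \lnot q) \lor (s \land \lnot \lnot r)   — double negation
≡ (p \land q \land r \land \lnot \lnot q \land \lnot q) \lor (s \land \lnot \lnot r)   — double negation
≡ (p \land q \land r \land q \land \lnot q) \lor (s \land \lnot \lnot r)   — double negation
≡ (p \land q \land r \land q \land \lnot q) \lor (s \land r)   — double negation
≡ (p \lor s) \land (p \lor r) \land (q \lor s) \land (q \lor r) \land (r \lor s) \land (r \lor r) \land (q \lor s) \land (q \lor r) \land (\lnot q \lor s) \land (\lnot q \lor r)   — distribute \lor over \land
≡ (p \lor s) \land (q \lor s) \land r \land (\lnot q \lor s)   — simplify

(p \lor s) \land (q \lor s) \land r \land (\lnot q \lor s)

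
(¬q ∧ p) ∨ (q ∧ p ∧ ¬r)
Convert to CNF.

(¬q ∨ ¬r) ∧ p

(¬q ∧ p) ∨ (q ∧ p ∧ ¬r)
≡ (¬q ∨ q) ∧ (¬q ∨ p) ∧ (¬q ∨ ¬r) ∧ (p ∨ q) ∧ (p ∨ p) ∧ (p ∨ ¬r)   [distribute ∨ over ∧]
≡ (¬q ∨ ¬r) ∧ p   [simplify]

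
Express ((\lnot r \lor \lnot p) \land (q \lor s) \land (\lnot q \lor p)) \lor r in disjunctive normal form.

((\lnot r \lor \lnot p) \land (q \lor s) \land (\lnot q \lor p)) \lor r
⇔ (\lnot r \land q \land \lnot q) \lor (\lnot r \land q \land p) \lor (\lnot r \land s \land \lnot q) \lor (\lnot r \land s \land p) \lor (\lnot p \land q \land \lnot q) \lor (\lnot p \land q \land p) \lor (\lnot p \land s \land \lnot q) \lor (\lnot p \land s \land p) \lor r   [distribute \land over \lor]
⇔ (\lnot r \land q \land p) \lor (\lnot r \land s \land \lnot q) \lor (\lnot r \land s \land p) \lor (\lnot p \land s \land \lnot q) \lor r   [simplify]

(\lnot r \land q \land p) \lor (\lnot r \land s \land \lnot q) \lor (\lnot r \land s \land p) \lor (\lnot p \land s \land \lnot q) \lor r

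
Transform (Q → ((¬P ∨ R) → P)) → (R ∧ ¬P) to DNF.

(Q → ((¬P ∨ R) → P)) → (R ∧ ¬P)
⇔ ¬(Q → ((¬P ∨ R) → P)) ∨ (R ∧ ¬P)   [eliminate →]
⇔ ¬(¬Q ∨ ((¬P ∨ R) → P)) ∨ (R ∧ ¬P)   [eliminate →]
⇔ ¬(¬Q ∨ ¬(¬P ∨ R) ∨ P) ∨ (R ∧ ¬P)   [eliminate →]
⇔ (¬¬Q ∧ ¬¬(¬P ∨ R) ∧ ¬P) ∨ (R ∧ ¬P)   [De Morgan]
⇔ (Q ∧ ¬¬(¬P ∨ R) ∧ ¬P) ∨ (R ∧ ¬P)   [double negation]
⇔ (Q ∧ (¬P ∨ R) ∧ ¬P) ∨ (R ∧ ¬P)   [double negation]
⇔ (Q ∧ ¬P ∧ ¬P) ∨ (Q ∧ R ∧ ¬P) ∨ (R ∧ ¬P)   [distribute ∧ over ∨]
⇔ (Q ∧ ¬P) ∨ (R ∧ ¬P)   [simplify]

(Q ∧ ¬P) ∨ (R ∧ ¬P)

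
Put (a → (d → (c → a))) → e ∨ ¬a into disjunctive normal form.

e ∨ ¬a

(a → (d → (c → a))) → e ∨ ¬a
≡ ¬(a → (d → (c → a))) ∨ e ∨ ¬a   [eliminate →]
≡ ¬(¬a ∨ (d → (c → a))) ∨ e ∨ ¬a   [eliminate →]
≡ ¬(¬a ∨ ¬d ∨ (c → a)) ∨ e ∨ ¬a   [eliminate →]
≡ ¬(¬a ∨ ¬d ∨ ¬c ∨ a) ∨ e ∨ ¬a   [eliminate →]
≡ ¬¬a ∧ ¬¬d ∧ ¬¬c ∧ ¬a ∨ e ∨ ¬a   [De Morgan]
≡ a ∧ ¬¬d ∧ ¬¬c ∧ ¬a ∨ e ∨ ¬a   [double negation]
≡ a ∧ d ∧ ¬¬c ∧ ¬a ∨ e ∨ ¬a   [double negation]
≡ a ∧ d ∧ c ∧ ¬a ∨ e ∨ ¬a   [double negation]
≡ e ∨ ¬a   [simplify]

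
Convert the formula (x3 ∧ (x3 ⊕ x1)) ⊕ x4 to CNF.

(x3 ∧ (x3 ⊕ x1)) ⊕ x4
≡ ((x3 ∧ (x3 ⊕ x1)) ∨ x4) ∧ ¬(x3 ∧ (x3 ⊕ x1) ∧ x4)
≡ ((x3 ∧ (x3 ∨ x1) ∧ ¬(x3 ∧ x1)) ∨ x4) ∧ ¬(x3 ∧ (x3 ⊕ x1) ∧ x4)
≡ ((x3 ∧ (x3 ∨ x1) ∧ ¬(x3 ∧ x1)) ∨ x4) ∧ ¬(x3 ∧ (x3 ∨ x1) ∧ ¬(x3 ∧ x1) ∧ x4)
≡ ((x3 ∧ (x3 ∨ x1) ∧ (¬x3 ∨ ¬x1)) ∨ x4) ∧ ¬(x3 ∧ (x3 ∨ x1) ∧ ¬(x3 ∧ x1) ∧ x4)
≡ ((x3 ∧ (x3 ∨ x1) ∧ (¬x3 ∨ ¬x1)) ∨ x4) ∧ (¬x3 ∨ ¬(x3 ∨ x1) ∨ ¬¬(x3 ∧ x1) ∨ ¬x4)
≡ ((x3 ∧ (x3 ∨ x1) ∧ (¬x3 ∨ ¬x1)) ∨ x4) ∧ (¬x3 ∨ (¬x3 ∧ ¬x1) ∨ ¬¬(x3 ∧ x1) ∨ ¬x4)
≡ ((x3 ∧ (x3 ∨ x1) ∧ (¬x3 ∨ ¬x1)) ∨ x4) ∧ (¬x3 ∨ (¬x3 ∧ ¬x1) ∨ (x3 ∧ x1) ∨ ¬x4)
≡ (x3 ∨ x4) ∧ (x3 ∨ x1 ∨ x4) ∧ (¬x3 ∨ ¬x1 ∨ x4) ∧ (¬x3 ∨ ¬x3 ∨ x3 ∨ ¬x4) ∧ (¬x3 ∨ ¬x3 ∨ x1 ∨ ¬x4) ∧ (¬x3 ∨ ¬x1 ∨ x3 ∨ ¬x4) ∧ (¬x3 ∨ ¬x1 ∨ x1 ∨ ¬x4)
≡ (x3 ∨ x4) ∧ (¬x3 ∨ ¬x1 ∨ x4) ∧ (¬x3 ∨ x1 ∨ ¬x4)

(x3 ∨ x4) ∧ (¬x3 ∨ ¬x1 ∨ x4) ∧ (¬x3 ∨ x1 ∨ ¬x4)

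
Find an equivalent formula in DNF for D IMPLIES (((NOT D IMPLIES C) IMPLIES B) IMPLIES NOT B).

NOT D OR NOT B

D IMPLIES (((NOT D IMPLIES C) IMPLIES B) IMPLIES NOT B)
≡ NOT D OR (((NOT D IMPLIES C) IMPLIES B) IMPLIES NOT B)   — eliminate IMPLIES
≡ NOT D OR NOT ((NOT D IMPLIES C) IMPLIES B) OR NOT B   — eliminate IMPLIES
≡ NOT D OR NOT (NOT (NOT D IMPLIES C) OR B) OR NOT B   — eliminate IMPLIES
≡ NOT D OR NOT (NOT (NOT NOT D OR C) OR B) OR NOT B   — eliminate IMPLIES
≡ NOT D OR (NOT NOT (NOT NOT D OR C) AND NOT B) OR NOT B   — De Morgan
≡ NOT D OR ((NOT NOT D OR C) AND NOT B) OR NOT B   — double negation
≡ NOT D OR ((D OR C) AND NOT B) OR NOT B   — double negation
≡ NOT D OR (D AND NOT B) OR (C AND NOT B) OR NOT B   — distribute AND over OR
≡ NOT D OR NOT B   — simplify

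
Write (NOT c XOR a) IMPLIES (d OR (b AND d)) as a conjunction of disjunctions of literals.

(NOT c XOR a) IMPLIES (d OR (b AND d))
≡ NOT (NOT c XOR a) OR d OR (b AND d)   [eliminate IMPLIES]
≡ NOT ((NOT c OR a) AND NOT (NOT c AND a)) OR d OR (b AND d)   [expand XOR]
≡ NOT (NOT c OR a) OR NOT NOT (NOT c AND a) OR d OR (b AND d)   [De Morgan]
≡ (NOT NOT c AND NOT a) OR NOT NOT (NOT c AND a) OR d OR (b AND d)   [De Morgan]
≡ (c AND NOT a) OR NOT NOT (NOT c AND a) OR d OR (b AND d)   [double negation]
≡ (c AND NOT a) OR (NOT c AND a) OR d OR (b AND d)   [double negation]
≡ (c OR NOT c OR d OR b) AND (c OR NOT c OR d OR d) AND (c OR a OR d OR b) AND (c OR a OR d OR d) AND (NOT a OR NOT c OR d OR b) AND (NOT a OR NOT c OR d OR d) AND (NOT a OR a OR d OR b) AND (NOT a OR a OR d OR d)   [distribute OR over AND]
≡ (c OR a OR d) AND (NOT a OR NOT c OR d)   [simplify]

(c OR a OR d) AND (NOT a OR NOT c OR d)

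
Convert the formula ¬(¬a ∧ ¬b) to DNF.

¬(¬a ∧ ¬b)
≡ ¬¬a ∨ ¬¬b
≡ a ∨ ¬¬b
≡ a ∨ b

a ∨ b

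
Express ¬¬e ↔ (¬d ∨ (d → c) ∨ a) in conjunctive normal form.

¬¬e ↔ (¬d ∨ (d → c) ∨ a)
≡ (¬¬e → (¬d ∨ (d → c) ∨ a)) ∧ ((¬d ∨ (d → c) ∨ a) → ¬¬e)   [eliminate ↔]
≡ (¬¬¬e ∨ ¬d ∨ (d → c) ∨ a) ∧ ((¬d ∨ (d → c) ∨ a) → ¬¬e)   [eliminate →]
≡ (¬¬¬e ∨ ¬d ∨ ¬d ∨ c ∨ a) ∧ ((¬d ∨ (d → c) ∨ a) → ¬¬e)   [eliminate →]
≡ (¬¬¬e ∨ ¬d ∨ ¬d ∨ c ∨ a) ∧ (¬(¬d ∨ (d → c) ∨ a) ∨ ¬¬e)   [eliminate →]
≡ (¬¬¬e ∨ ¬d ∨ ¬d ∨ c ∨ a) ∧ (¬(¬d ∨ ¬d ∨ c ∨ a) ∨ ¬¬e)   [eliminate →]
≡ (¬e ∨ ¬d ∨ ¬d ∨ c ∨ a) ∧ (¬(¬d ∨ ¬d ∨ c ∨ a) ∨ ¬¬e)   [double negation]
≡ (¬e ∨ ¬d ∨ ¬d ∨ c ∨ a) ∧ ((¬¬d ∧ ¬¬d ∧ ¬c ∧ ¬a) ∨ ¬¬e)   [De Morgan]
≡ (¬e ∨ ¬d ∨ ¬d ∨ c ∨ a) ∧ ((d ∧ ¬¬d ∧ ¬c ∧ ¬a) ∨ ¬¬e)   [double negation]
≡ (¬e ∨ ¬d ∨ ¬d ∨ c ∨ a) ∧ ((d ∧ d ∧ ¬c ∧ ¬a) ∨ ¬¬e)   [double negation]
≡ (¬e ∨ ¬d ∨ ¬d ∨ c ∨ a) ∧ ((d ∧ d ∧ ¬c ∧ ¬a) ∨ e)   [double negation]
≡ (¬e ∨ ¬d ∨ ¬d ∨ c ∨ a) ∧ (d ∨ e) ∧ (d ∨ e) ∧ (¬c ∨ e) ∧ (¬a ∨ e)   [distribute ∨ over ∧]
≡ (¬e ∨ ¬d ∨ c ∨ a) ∧ (d ∨ e) ∧ (¬c ∨ e) ∧ (¬a ∨ e)   [simplify]

(¬e ∨ ¬d ∨ c ∨ a) ∧ (d ∨ e) ∧ (¬c ∨ e) ∧ (¬a ∨ e)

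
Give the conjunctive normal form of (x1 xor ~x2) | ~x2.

x1 | ~x2

(x1 xor ~x2) | ~x2
= ((x1 | ~x2) & ~(x1 & ~x2)) | ~x2   (expand xor)
= ((x1 | ~x2) & (~x1 | ~~x2)) | ~x2   (De Morgan)
= ((x1 | ~x2) & (~x1 | x2)) | ~x2   (double negation)
= (x1 | ~x2 | ~x2) & (~x1 | x2 | ~x2)   (distribute | over &)
= x1 | ~x2   (simplify)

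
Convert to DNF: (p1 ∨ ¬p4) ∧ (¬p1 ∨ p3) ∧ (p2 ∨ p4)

(p1 ∨ ¬p4) ∧ (¬p1 ∨ p3) ∧ (p2 ∨ p4)
≡ (p1 ∧ ¬p1 ∧ p2) ∨ (p1 ∧ ¬p1 ∧ p4) ∨ (p1 ∧ p3 ∧ p2) ∨ (p1 ∧ p3 ∧ p4) ∨ (¬p4 ∧ ¬p1 ∧ p2) ∨ (¬p4 ∧ ¬p1 ∧ p4) ∨ (¬p4 ∧ p3 ∧ p2) ∨ (¬p4 ∧ p3 ∧ p4)   — distribute ∧ over ∨
≡ (p1 ∧ p3 ∧ p2) ∨ (p1 ∧ p3 ∧ p4) ∨ (¬p4 ∧ ¬p1 ∧ p2) ∨ (¬p4 ∧ p3 ∧ p2)   — simplify

(p1 ∧ p3 ∧ p2) ∨ (p1 ∧ p3 ∧ p4) ∨ (¬p4 ∧ ¬p1 ∧ p2) ∨ (¬p4 ∧ p3 ∧ p2)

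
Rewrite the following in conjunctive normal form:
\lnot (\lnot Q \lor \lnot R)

\lnot (\lnot Q \lor \lnot R)
≡ \lnot \lnot Q \land \lnot \lnot R   [De Morgan]
≡ Q \land \lnot \lnot R   [double negation]
≡ Q \land R   [double negation]

Q \land R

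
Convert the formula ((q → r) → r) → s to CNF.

(¬q ∨ r ∨ s) ∧ (¬r ∨ s)

((q → r) → r) → s
= ¬((q → r) → r) ∨ s   — eliminate →
= ¬(¬(q → r) ∨ r) ∨ s   — eliminate →
= ¬(¬(¬q ∨ r) ∨ r) ∨ s   — eliminate →
= (¬¬(¬q ∨ r) ∧ ¬r) ∨ s   — De Morgan
= ((¬q ∨ r) ∧ ¬r) ∨ s   — double negation
= (¬q ∨ r ∨ s) ∧ (¬r ∨ s)   — distribute ∨ over ∧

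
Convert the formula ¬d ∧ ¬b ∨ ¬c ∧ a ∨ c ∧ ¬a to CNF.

(¬d ∨ ¬c ∨ ¬a) ∧ (¬d ∨ a ∨ c) ∧ (¬b ∨ ¬c ∨ ¬a) ∧ (¬b ∨ a ∨ c)

¬d ∧ ¬b ∨ ¬c ∧ a ∨ c ∧ ¬a
= (¬d ∨ ¬c ∨ c) ∧ (¬d ∨ ¬c ∨ ¬a) ∧ (¬d ∨ a ∨ c) ∧ (¬d ∨ a ∨ ¬a) ∧ (¬b ∨ ¬c ∨ c) ∧ (¬b ∨ ¬c ∨ ¬a) ∧ (¬b ∨ a ∨ c) ∧ (¬b ∨ a ∨ ¬a)
= (¬d ∨ ¬c ∨ ¬a) ∧ (¬d ∨ a ∨ c) ∧ (¬b ∨ ¬c ∨ ¬a) ∧ (¬b ∨ a ∨ c)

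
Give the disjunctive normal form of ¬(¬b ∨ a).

¬(¬b ∨ a)
≡ ¬¬b ∧ ¬a
≡ b ∧ ¬a

b ∧ ¬a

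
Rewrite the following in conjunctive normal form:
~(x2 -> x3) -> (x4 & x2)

~(x2 -> x3) -> (x4 & x2)
= ~~(x2 -> x3) | (x4 & x2)   [eliminate ->]
= ~~(~x2 | x3) | (x4 & x2)   [eliminate ->]
= ~x2 | x3 | (x4 & x2)   [double negation]
= (~x2 | x3 | x4) & (~x2 | x3 | x2)   [distribute | over &]
= ~x2 | x3 | x4   [simplify]

~x2 | x3 | x4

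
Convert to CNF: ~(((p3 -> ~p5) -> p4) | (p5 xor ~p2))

~(((p3 -> ~p5) -> p4) | (p5 xor ~p2))
≡ ~(~(p3 -> ~p5) | p4 | (p5 xor ~p2))
≡ ~(~(~p3 | ~p5) | p4 | (p5 xor ~p2))
≡ ~(~(~p3 | ~p5) | p4 | ((p5 | ~p2) & ~(p5 & ~p2)))
≡ ~~(~p3 | ~p5) & ~p4 & ~((p5 | ~p2) & ~(p5 & ~p2))
≡ (~p3 | ~p5) & ~p4 & ~((p5 | ~p2) & ~(p5 & ~p2))
≡ (~p3 | ~p5) & ~p4 & (~(p5 | ~p2) | ~~(p5 & ~p2))
≡ (~p3 | ~p5) & ~p4 & ((~p5 & ~~p2) | ~~(p5 & ~p2))
≡ (~p3 | ~p5) & ~p4 & ((~p5 & p2) | ~~(p5 & ~p2))
≡ (~p3 | ~p5) & ~p4 & ((~p5 & p2) | (p5 & ~p2))
≡ (~p3 | ~p5) & ~p4 & (~p5 | p5) & (~p5 | ~p2) & (p2 | p5) & (p2 | ~p2)
≡ (~p3 | ~p5) & ~p4 & (~p5 | ~p2) & (p2 | p5)

(~p3 | ~p5) & ~p4 & (~p5 | ~p2) & (p2 | p5)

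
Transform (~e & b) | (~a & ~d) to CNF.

(~e & b) | (~a & ~d)
≡ (~e | ~a) & (~e | ~d) & (b | ~a) & (b | ~d)   [distribute | over &]

(~e | ~a) & (~e | ~d) & (b | ~a) & (b | ~d)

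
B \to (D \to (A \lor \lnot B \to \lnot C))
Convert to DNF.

B \to (D \to (A \lor \lnot B \to \lnot C))
≡ \lnot B \lor (D \to (A \lor \lnot B \to \lnot C))   (eliminate \to)
≡ \lnot B \lor \lnot D \lor (A \lor \lnot B \to \lnot C)   (eliminate \to)
≡ \lnot B \lor \lnot D \lor \lnot (A \lor \lnot B) \lor \lnot C   (eliminate \to)
≡ \lnot B \lor \lnot D \lor \lnot A \land \lnot \lnot B \lor \lnot C   (De Morgan)
≡ \lnot B \lor \lnot D \lor \lnot A \land B \lor \lnot C   (double negation)

\lnot B \lor \lnot D \lor \lnot A \land B \lor \lnot C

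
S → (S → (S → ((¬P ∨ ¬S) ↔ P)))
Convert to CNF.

(¬S ∨ P) ∧ (¬S ∨ ¬P)

S → (S → (S → ((¬P ∨ ¬S) ↔ P)))
≡ ¬S ∨ (S → (S → ((¬P ∨ ¬S) ↔ P)))   — eliminate →
≡ ¬S ∨ ¬S ∨ (S → ((¬P ∨ ¬S) ↔ P))   — eliminate →
≡ ¬S ∨ ¬S ∨ ¬S ∨ ((¬P ∨ ¬S) ↔ P)   — eliminate →
≡ ¬S ∨ ¬S ∨ ¬S ∨ (((¬P ∨ ¬S) → P) ∧ (P → (¬P ∨ ¬S)))   — eliminate ↔
≡ ¬S ∨ ¬S ∨ ¬S ∨ ((¬(¬P ∨ ¬S) ∨ P) ∧ (P → (¬P ∨ ¬S)))   — eliminate →
≡ ¬S ∨ ¬S ∨ ¬S ∨ ((¬(¬P ∨ ¬S) ∨ P) ∧ (¬P ∨ ¬P ∨ ¬S))   — eliminate →
≡ ¬S ∨ ¬S ∨ ¬S ∨ (((¬¬P ∧ ¬¬S) ∨ P) ∧ (¬P ∨ ¬P ∨ ¬S))   — De Morgan
≡ ¬S ∨ ¬S ∨ ¬S ∨ (((P ∧ ¬¬S) ∨ P) ∧ (¬P ∨ ¬P ∨ ¬S))   — double negation
≡ ¬S ∨ ¬S ∨ ¬S ∨ (((P ∧ S) ∨ P) ∧ (¬P ∨ ¬P ∨ ¬S))   — double negation
≡ (¬S ∨ ¬S ∨ ¬S ∨ P ∨ P) ∧ (¬S ∨ ¬S ∨ ¬S ∨ S ∨ P) ∧ (¬S ∨ ¬S ∨ ¬S ∨ ¬P ∨ ¬P ∨ ¬S)   — distribute ∨ over ∧
≡ (¬S ∨ P) ∧ (¬S ∨ ¬P)   — simplify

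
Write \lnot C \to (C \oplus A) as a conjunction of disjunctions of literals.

C \lor A

\lnot C \to (C \oplus A)
≡ \lnot \lnot C \lor (C \oplus A)   [eliminate \to]
≡ \lnot \lnot C \lor ((C \lor A) \land \lnot (C \land A))   [expand \oplus]
≡ C \lor ((C \lor A) \land \lnot (C \land A))   [double negation]
≡ C \lor ((C \lor A) \land (\lnot C \lor \lnot A))   [De Morgan]
≡ (C \lor C \lor A) \land (C \lor \lnot C \lor \lnot A)   [distribute \lor over \land]
≡ C \lor A   [simplify]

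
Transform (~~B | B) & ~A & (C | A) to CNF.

B & ~A & (C | A)

(~~B | B) & ~A & (C | A)
≡ (B | B) & ~A & (C | A)   (double negation)
≡ B & ~A & (C | A)   (simplify)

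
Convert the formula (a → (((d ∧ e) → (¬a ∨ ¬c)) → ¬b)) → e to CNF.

(a → (((d ∧ e) → (¬a ∨ ¬c)) → ¬b)) → e
≡ ¬(a → (((d ∧ e) → (¬a ∨ ¬c)) → ¬b)) ∨ e   — eliminate →
≡ ¬(¬a ∨ (((d ∧ e) → (¬a ∨ ¬c)) → ¬b)) ∨ e   — eliminate →
≡ ¬(¬a ∨ ¬((d ∧ e) → (¬a ∨ ¬c)) ∨ ¬b) ∨ e   — eliminate →
≡ ¬(¬a ∨ ¬(¬(d ∧ e) ∨ ¬a ∨ ¬c) ∨ ¬b) ∨ e   — eliminate →
≡ (¬¬a ∧ ¬¬(¬(d ∧ e) ∨ ¬a ∨ ¬c) ∧ ¬¬b) ∨ e   — De Morgan
≡ (a ∧ ¬¬(¬(d ∧ e) ∨ ¬a ∨ ¬c) ∧ ¬¬b) ∨ e   — double negation
≡ (a ∧ (¬(d ∧ e) ∨ ¬a ∨ ¬c) ∧ ¬¬b) ∨ e   — double negation
≡ (a ∧ (¬d ∨ ¬e ∨ ¬a ∨ ¬c) ∧ ¬¬b) ∨ e   — De Morgan
≡ (a ∧ (¬d ∨ ¬e ∨ ¬a ∨ ¬c) ∧ b) ∨ e   — double negation
≡ (a ∨ e) ∧ (¬d ∨ ¬e ∨ ¬a ∨ ¬c ∨ e) ∧ (b ∨ e)   — distribute ∨ over ∧
≡ (a ∨ e) ∧ (b ∨ e)   — simplify

(a ∨ e) ∧ (b ∨ e)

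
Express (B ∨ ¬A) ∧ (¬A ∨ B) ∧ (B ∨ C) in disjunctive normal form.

B ∨ (¬A ∧ C)

(B ∨ ¬A) ∧ (¬A ∨ B) ∧ (B ∨ C)
= (B ∧ ¬A ∧ B) ∨ (B ∧ ¬A ∧ C) ∨ (B ∧ B ∧ B) ∨ (B ∧ B ∧ C) ∨ (¬A ∧ ¬A ∧ B) ∨ (¬A ∧ ¬A ∧ C) ∨ (¬A ∧ B ∧ B) ∨ (¬A ∧ B ∧ C)   — distribute ∧ over ∨
= B ∨ (¬A ∧ C)   — simplify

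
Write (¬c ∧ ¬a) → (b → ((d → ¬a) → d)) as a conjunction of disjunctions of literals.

(¬c ∧ ¬a) → (b → ((d → ¬a) → d))
= ¬(¬c ∧ ¬a) ∨ (b → ((d → ¬a) → d))   [eliminate →]
= ¬(¬c ∧ ¬a) ∨ ¬b ∨ ((d → ¬a) → d)   [eliminate →]
= ¬(¬c ∧ ¬a) ∨ ¬b ∨ ¬(d → ¬a) ∨ d   [eliminate →]
= ¬(¬c ∧ ¬a) ∨ ¬b ∨ ¬(¬d ∨ ¬a) ∨ d   [eliminate →]
= ¬¬c ∨ ¬¬a ∨ ¬b ∨ ¬(¬d ∨ ¬a) ∨ d   [De Morgan]
= c ∨ ¬¬a ∨ ¬b ∨ ¬(¬d ∨ ¬a) ∨ d   [double negation]
= c ∨ a ∨ ¬b ∨ ¬(¬d ∨ ¬a) ∨ d   [double negation]
= c ∨ a ∨ ¬b ∨ (¬¬d ∧ ¬¬a) ∨ d   [De Morgan]
= c ∨ a ∨ ¬b ∨ (d ∧ ¬¬a) ∨ d   [double negation]
= c ∨ a ∨ ¬b ∨ (d ∧ a) ∨ d   [double negation]
= (c ∨ a ∨ ¬b ∨ d ∨ d) ∧ (c ∨ a ∨ ¬b ∨ a ∨ d)   [distribute ∨ over ∧]
= c ∨ a ∨ ¬b ∨ d   [simplify]

c ∨ a ∨ ¬b ∨ d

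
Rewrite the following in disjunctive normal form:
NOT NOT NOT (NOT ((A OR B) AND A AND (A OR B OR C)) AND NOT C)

A OR C

NOT NOT NOT (NOT ((A OR B) AND A AND (A OR B OR C)) AND NOT C)
⇔ NOT (NOT ((A OR B) AND A AND (A OR B OR C)) AND NOT C)   [double negation]
⇔ NOT NOT ((A OR B) AND A AND (A OR B OR C)) OR NOT NOT C   [De Morgan]
⇔ ((A OR B) AND A AND (A OR B OR C)) OR NOT NOT C   [double negation]
⇔ ((A OR B) AND A AND (A OR B OR C)) OR C   [double negation]
⇔ (A AND A AND A) OR (A AND A AND B) OR (A AND A AND C) OR (B AND A AND A) OR (B AND A AND B) OR (B AND A AND C) OR C   [distribute AND over OR]
⇔ A OR C   [simplify]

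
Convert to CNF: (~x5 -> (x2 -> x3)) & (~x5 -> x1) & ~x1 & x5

~x1 & x5

(~x5 -> (x2 -> x3)) & (~x5 -> x1) & ~x1 & x5
≡ (~~x5 | (x2 -> x3)) & (~x5 -> x1) & ~x1 & x5   [eliminate ->]
≡ (~~x5 | ~x2 | x3) & (~x5 -> x1) & ~x1 & x5   [eliminate ->]
≡ (~~x5 | ~x2 | x3) & (~~x5 | x1) & ~x1 & x5   [eliminate ->]
≡ (x5 | ~x2 | x3) & (~~x5 | x1) & ~x1 & x5   [double negation]
≡ (x5 | ~x2 | x3) & (x5 | x1) & ~x1 & x5   [double negation]
≡ ~x1 & x5   [simplify]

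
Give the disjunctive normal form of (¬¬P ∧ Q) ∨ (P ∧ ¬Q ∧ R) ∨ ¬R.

(¬¬P ∧ Q) ∨ (P ∧ ¬Q ∧ R) ∨ ¬R
≡ (P ∧ Q) ∨ (P ∧ ¬Q ∧ R) ∨ ¬R

(P ∧ Q) ∨ (P ∧ ¬Q ∧ R) ∨ ¬R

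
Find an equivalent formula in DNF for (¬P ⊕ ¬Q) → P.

(¬P ⊕ ¬Q) → P
⇔ ¬(¬P ⊕ ¬Q) ∨ P   [eliminate →]
⇔ ¬((¬P ∧ ¬¬Q) ∨ (¬¬P ∧ ¬Q)) ∨ P   [expand ⊕]
⇔ (¬(¬P ∧ ¬¬Q) ∧ ¬(¬¬P ∧ ¬Q)) ∨ P   [De Morgan]
⇔ ((¬¬P ∨ ¬¬¬Q) ∧ ¬(¬¬P ∧ ¬Q)) ∨ P   [De Morgan]
⇔ ((P ∨ ¬¬¬Q) ∧ ¬(¬¬P ∧ ¬Q)) ∨ P   [double negation]
⇔ ((P ∨ ¬Q) ∧ ¬(¬¬P ∧ ¬Q)) ∨ P   [double negation]
⇔ ((P ∨ ¬Q) ∧ (¬¬¬P ∨ ¬¬Q)) ∨ P   [De Morgan]
⇔ ((P ∨ ¬Q) ∧ (¬P ∨ ¬¬Q)) ∨ P   [double negation]
⇔ ((P ∨ ¬Q) ∧ (¬P ∨ Q)) ∨ P   [double negation]
⇔ (P ∧ ¬P) ∨ (P ∧ Q) ∨ (¬Q ∧ ¬P) ∨ (¬Q ∧ Q) ∨ P   [distribute ∧ over ∨]
⇔ (¬Q ∧ ¬P) ∨ P   [simplify]

(¬Q ∧ ¬P) ∨ P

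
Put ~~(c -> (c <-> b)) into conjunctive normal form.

~~(c -> (c <-> b))
⇔ ~~(~c | (c <-> b))
⇔ ~~(~c | ((c -> b) & (b -> c)))
⇔ ~~(~c | ((~c | b) & (b -> c)))
⇔ ~~(~c | ((~c | b) & (~b | c)))
⇔ ~c | ((~c | b) & (~b | c))
⇔ (~c | ~c | b) & (~c | ~b | c)
⇔ ~c | b

~c | b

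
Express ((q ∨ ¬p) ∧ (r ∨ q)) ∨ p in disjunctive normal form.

((q ∨ ¬p) ∧ (r ∨ q)) ∨ p
≡ (q ∧ r) ∨ (q ∧ q) ∨ (¬p ∧ r) ∨ (¬p ∧ q) ∨ p   — distribute ∧ over ∨
≡ q ∨ (¬p ∧ r) ∨ p   — simplify

q ∨ (¬p ∧ r) ∨ p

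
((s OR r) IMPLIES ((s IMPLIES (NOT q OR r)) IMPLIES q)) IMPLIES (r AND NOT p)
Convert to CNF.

(s OR r) AND (NOT q OR r) AND (NOT q OR NOT p)

((s OR r) IMPLIES ((s IMPLIES (NOT q OR r)) IMPLIES q)) IMPLIES (r AND NOT p)
≡ NOT ((s OR r) IMPLIES ((s IMPLIES (NOT q OR r)) IMPLIES q)) OR (r AND NOT p)   — eliminate IMPLIES
≡ NOT (NOT (s OR r) OR ((s IMPLIES (NOT q OR r)) IMPLIES q)) OR (r AND NOT p)   — eliminate IMPLIES
≡ NOT (NOT (s OR r) OR NOT (s IMPLIES (NOT q OR r)) OR q) OR (r AND NOT p)   — eliminate IMPLIES
≡ NOT (NOT (s OR r) OR NOT (NOT s OR NOT q OR r) OR q) OR (r AND NOT p)   — eliminate IMPLIES
≡ (NOT NOT (s OR r) AND NOT NOT (NOT s OR NOT q OR r) AND NOT q) OR (r AND NOT p)   — De Morgan
≡ ((s OR r) AND NOT NOT (NOT s OR NOT q OR r) AND NOT q) OR (r AND NOT p)   — double negation
≡ ((s OR r) AND (NOT s OR NOT q OR r) AND NOT q) OR (r AND NOT p)   — double negation
≡ (s OR r OR r) AND (s OR r OR NOT p) AND (NOT s OR NOT q OR r OR r) AND (NOT s OR NOT q OR r OR NOT p) AND (NOT q OR r) AND (NOT q OR NOT p)   — distribute OR over AND
≡ (s OR r) AND (NOT q OR r) AND (NOT q OR NOT p)   — simplify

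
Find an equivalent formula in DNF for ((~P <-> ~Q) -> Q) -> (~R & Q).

(~Q & ~P) | (~R & Q)

((~P <-> ~Q) -> Q) -> (~R & Q)
⇔ ~((~P <-> ~Q) -> Q) | (~R & Q)
⇔ ~(~(~P <-> ~Q) | Q) | (~R & Q)
⇔ ~(~((~P -> ~Q) & (~Q -> ~P)) | Q) | (~R & Q)
⇔ ~(~((~~P | ~Q) & (~Q -> ~P)) | Q) | (~R & Q)
⇔ ~(~((~~P | ~Q) & (~~Q | ~P)) | Q) | (~R & Q)
⇔ (~~((~~P | ~Q) & (~~Q | ~P)) & ~Q) | (~R & Q)
⇔ ((~~P | ~Q) & (~~Q | ~P) & ~Q) | (~R & Q)
⇔ ((P | ~Q) & (~~Q | ~P) & ~Q) | (~R & Q)
⇔ ((P | ~Q) & (Q | ~P) & ~Q) | (~R & Q)
⇔ (P & Q & ~Q) | (P & ~P & ~Q) | (~Q & Q & ~Q) | (~Q & ~P & ~Q) | (~R & Q)
⇔ (~Q & ~P) | (~R & Q)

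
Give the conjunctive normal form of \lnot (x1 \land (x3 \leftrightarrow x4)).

\lnot (x1 \land (x3 \leftrightarrow x4))
= \lnot (x1 \land (x3 \to x4) \land (x4 \to x3))   [eliminate \leftrightarrow]
= \lnot (x1 \land (\lnot x3 \lor x4) \land (x4 \to x3))   [eliminate \to]
= \lnot (x1 \land (\lnot x3 \lor x4) \land (\lnot x4 \lor x3))   [eliminate \to]
= \lnot x1 \lor \lnot (\lnot x3 \lor x4) \lor \lnot (\lnot x4 \lor x3)   [De Morgan]
= \lnot x1 \lor (\lnot \lnot x3 \land \lnot x4) \lor \lnot (\lnot x4 \lor x3)   [De Morgan]
= \lnot x1 \lor (x3 \land \lnot x4) \lor \lnot (\lnot x4 \lor x3)   [double negation]
= \lnot x1 \lor (x3 \land \lnot x4) \lor (\lnot \lnot x4 \land \lnot x3)   [De Morgan]
= \lnot x1 \lor (x3 \land \lnot x4) \lor (x4 \land \lnot x3)   [double negation]
= (\lnot x1 \lor x3 \lor x4) \land (\lnot x1 \lor x3 \lor \lnot x3) \land (\lnot x1 \lor \lnot x4 \lor x4) \land (\lnot x1 \lor \lnot x4 \lor \lnot x3)   [distribute \lor over \land]
= (\lnot x1 \lor x3 \lor x4) \land (\lnot x1 \lor \lnot x4 \lor \lnot x3)   [simplify]

(\lnot x1 \lor x3 \lor x4) \land (\lnot x1 \lor \lnot x4 \lor \lnot x3)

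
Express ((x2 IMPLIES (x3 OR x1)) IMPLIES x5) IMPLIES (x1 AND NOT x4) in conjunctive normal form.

((x2 IMPLIES (x3 OR x1)) IMPLIES x5) IMPLIES (x1 AND NOT x4)
≡ NOT ((x2 IMPLIES (x3 OR x1)) IMPLIES x5) OR (x1 AND NOT x4)   (eliminate IMPLIES)
≡ NOT (NOT (x2 IMPLIES (x3 OR x1)) OR x5) OR (x1 AND NOT x4)   (eliminate IMPLIES)
≡ NOT (NOT (NOT x2 OR x3 OR x1) OR x5) OR (x1 AND NOT x4)   (eliminate IMPLIES)
≡ (NOT NOT (NOT x2 OR x3 OR x1) AND NOT x5) OR (x1 AND NOT x4)   (De Morgan)
≡ ((NOT x2 OR x3 OR x1) AND NOT x5) OR (x1 AND NOT x4)   (double negation)
≡ (NOT x2 OR x3 OR x1 OR x1) AND (NOT x2 OR x3 OR x1 OR NOT x4) AND (NOT x5 OR x1) AND (NOT x5 OR NOT x4)   (distribute OR over AND)
≡ (NOT x2 OR x3 OR x1) AND (NOT x5 OR x1) AND (NOT x5 OR NOT x4)   (simplify)

(NOT x2 OR x3 OR x1) AND (NOT x5 OR x1) AND (NOT x5 OR NOT x4)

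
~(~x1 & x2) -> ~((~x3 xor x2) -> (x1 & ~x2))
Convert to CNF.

~(~x1 & x2) -> ~((~x3 xor x2) -> (x1 & ~x2))
⇔ ~~(~x1 & x2) | ~((~x3 xor x2) -> (x1 & ~x2))   [eliminate ->]
⇔ ~~(~x1 & x2) | ~(~(~x3 xor x2) | (x1 & ~x2))   [eliminate ->]
⇔ ~~(~x1 & x2) | ~(~((~x3 | x2) & ~(~x3 & x2)) | (x1 & ~x2))   [expand xor]
⇔ (~x1 & x2) | ~(~((~x3 | x2) & ~(~x3 & x2)) | (x1 & ~x2))   [double negation]
⇔ (~x1 & x2) | (~~((~x3 | x2) & ~(~x3 & x2)) & ~(x1 & ~x2))   [De Morgan]
⇔ (~x1 & x2) | ((~x3 | x2) & ~(~x3 & x2) & ~(x1 & ~x2))   [double negation]
⇔ (~x1 & x2) | ((~x3 | x2) & (~~x3 | ~x2) & ~(x1 & ~x2))   [De Morgan]
⇔ (~x1 & x2) | ((~x3 | x2) & (x3 | ~x2) & ~(x1 & ~x2))   [double negation]
⇔ (~x1 & x2) | ((~x3 | x2) & (x3 | ~x2) & (~x1 | ~~x2))   [De Morgan]
⇔ (~x1 & x2) | ((~x3 | x2) & (x3 | ~x2) & (~x1 | x2))   [double negation]
⇔ (~x1 | ~x3 | x2) & (~x1 | x3 | ~x2) & (~x1 | ~x1 | x2) & (x2 | ~x3 | x2) & (x2 | x3 | ~x2) & (x2 | ~x1 | x2)   [distribute | over &]
⇔ (~x1 | x3 | ~x2) & (~x1 | x2) & (x2 | ~x3)   [simplify]

(~x1 | x3 | ~x2) & (~x1 | x2) & (x2 | ~x3)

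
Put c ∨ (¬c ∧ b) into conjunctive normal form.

c ∨ (¬c ∧ b)
⇔ (c ∨ ¬c) ∧ (c ∨ b)   [distribute ∨ over ∧]
⇔ c ∨ b   [simplify]

c ∨ b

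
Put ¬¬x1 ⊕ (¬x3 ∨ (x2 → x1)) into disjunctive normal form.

¬¬x1 ⊕ (¬x3 ∨ (x2 → x1))
⇔ ¬¬x1 ∧ ¬(¬x3 ∨ (x2 → x1)) ∨ ¬¬¬x1 ∧ (¬x3 ∨ (x2 → x1))   [expand ⊕]
⇔ ¬¬x1 ∧ ¬(¬x3 ∨ ¬x2 ∨ x1) ∨ ¬¬¬x1 ∧ (¬x3 ∨ (x2 → x1))   [eliminate →]
⇔ ¬¬x1 ∧ ¬(¬x3 ∨ ¬x2 ∨ x1) ∨ ¬¬¬x1 ∧ (¬x3 ∨ ¬x2 ∨ x1)   [eliminate →]
⇔ x1 ∧ ¬(¬x3 ∨ ¬x2 ∨ x1) ∨ ¬¬¬x1 ∧ (¬x3 ∨ ¬x2 ∨ x1)   [double negation]
⇔ x1 ∧ ¬¬x3 ∧ ¬¬x2 ∧ ¬x1 ∨ ¬¬¬x1 ∧ (¬x3 ∨ ¬x2 ∨ x1)   [De Morgan]
⇔ x1 ∧ x3 ∧ ¬¬x2 ∧ ¬x1 ∨ ¬¬¬x1 ∧ (¬x3 ∨ ¬x2 ∨ x1)   [double negation]
⇔ x1 ∧ x3 ∧ x2 ∧ ¬x1 ∨ ¬¬¬x1 ∧ (¬x3 ∨ ¬x2 ∨ x1)   [double negation]
⇔ x1 ∧ x3 ∧ x2 ∧ ¬x1 ∨ ¬x1 ∧ (¬x3 ∨ ¬x2 ∨ x1)   [double negation]
⇔ x1 ∧ x3 ∧ x2 ∧ ¬x1 ∨ ¬x1 ∧ ¬x3 ∨ ¬x1 ∧ ¬x2 ∨ ¬x1 ∧ x1   [distribute ∧ over ∨]
⇔ ¬x1 ∧ ¬x3 ∨ ¬x1 ∧ ¬x2   [simplify]

¬x1 ∧ ¬x3 ∨ ¬x1 ∧ ¬x2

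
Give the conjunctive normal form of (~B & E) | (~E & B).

(~B & E) | (~E & B)
≡ (~B | ~E) & (~B | B) & (E | ~E) & (E | B)   [distribute | over &]
≡ (~B | ~E) & (E | B)   [simplify]

(~B | ~E) & (E | B)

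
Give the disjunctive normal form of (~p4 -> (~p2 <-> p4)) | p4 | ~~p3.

p4 | (p2 & ~p4) | p3

(~p4 -> (~p2 <-> p4)) | p4 | ~~p3
⇔ ~~p4 | (~p2 <-> p4) | p4 | ~~p3   [eliminate ->]
⇔ ~~p4 | ((~p2 -> p4) & (p4 -> ~p2)) | p4 | ~~p3   [eliminate <->]
⇔ ~~p4 | ((~~p2 | p4) & (p4 -> ~p2)) | p4 | ~~p3   [eliminate ->]
⇔ ~~p4 | ((~~p2 | p4) & (~p4 | ~p2)) | p4 | ~~p3   [eliminate ->]
⇔ p4 | ((~~p2 | p4) & (~p4 | ~p2)) | p4 | ~~p3   [double negation]
⇔ p4 | ((p2 | p4) & (~p4 | ~p2)) | p4 | ~~p3   [double negation]
⇔ p4 | ((p2 | p4) & (~p4 | ~p2)) | p4 | p3   [double negation]
⇔ p4 | (p2 & ~p4) | (p2 & ~p2) | (p4 & ~p4) | (p4 & ~p2) | p4 | p3   [distribute & over |]
⇔ p4 | (p2 & ~p4) | p3   [simplify]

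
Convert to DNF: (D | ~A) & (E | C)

(D | ~A) & (E | C)
≡ (D & E) | (D & C) | (~A & E) | (~A & C)

(D & E) | (D & C) | (~A & E) | (~A & C)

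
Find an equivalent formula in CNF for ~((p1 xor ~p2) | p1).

~((p1 xor ~p2) | p1)
≡ ~(((p1 | ~p2) & ~(p1 & ~p2)) | p1)   [expand xor]
≡ ~((p1 | ~p2) & ~(p1 & ~p2)) & ~p1   [De Morgan]
≡ (~(p1 | ~p2) | ~~(p1 & ~p2)) & ~p1   [De Morgan]
≡ ((~p1 & ~~p2) | ~~(p1 & ~p2)) & ~p1   [De Morgan]
≡ ((~p1 & p2) | ~~(p1 & ~p2)) & ~p1   [double negation]
≡ ((~p1 & p2) | (p1 & ~p2)) & ~p1   [double negation]
≡ (~p1 | p1) & (~p1 | ~p2) & (p2 | p1) & (p2 | ~p2) & ~p1   [distribute | over &]
≡ (p2 | p1) & ~p1   [simplify]

(p2 | p1) & ~p1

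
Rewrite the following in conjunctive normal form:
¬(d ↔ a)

¬(d ↔ a)
≡ ¬((d → a) ∧ (a → d))
≡ ¬((¬d ∨ a) ∧ (a → d))
≡ ¬((¬d ∨ a) ∧ (¬a ∨ d))
≡ ¬(¬d ∨ a) ∨ ¬(¬a ∨ d)
≡ (¬¬d ∧ ¬a) ∨ ¬(¬a ∨ d)
≡ (d ∧ ¬a) ∨ ¬(¬a ∨ d)
≡ (d ∧ ¬a) ∨ (¬¬a ∧ ¬d)
≡ (d ∧ ¬a) ∨ (a ∧ ¬d)
≡ (d ∨ a) ∧ (d ∨ ¬d) ∧ (¬a ∨ a) ∧ (¬a ∨ ¬d)
≡ (d ∨ a) ∧ (¬a ∨ ¬d)

(d ∨ a) ∧ (¬a ∨ ¬d)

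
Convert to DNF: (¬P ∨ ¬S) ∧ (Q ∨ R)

(¬P ∧ Q) ∨ (¬P ∧ R) ∨ (¬S ∧ Q) ∨ (¬S ∧ R)

(¬P ∨ ¬S) ∧ (Q ∨ R)
≡ (¬P ∧ Q) ∨ (¬P ∧ R) ∨ (¬S ∧ Q) ∨ (¬S ∧ R)   [distribute ∧ over ∨]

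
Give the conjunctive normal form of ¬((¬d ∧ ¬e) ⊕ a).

(d ∨ e ∨ a) ∧ (¬a ∨ ¬d) ∧ (¬a ∨ ¬e)

¬((¬d ∧ ¬e) ⊕ a)
= ¬(((¬d ∧ ¬e) ∨ a) ∧ ¬(¬d ∧ ¬e ∧ a))   — expand ⊕
= ¬((¬d ∧ ¬e) ∨ a) ∨ ¬¬(¬d ∧ ¬e ∧ a)   — De Morgan
= (¬(¬d ∧ ¬e) ∧ ¬a) ∨ ¬¬(¬d ∧ ¬e ∧ a)   — De Morgan
= ((¬¬d ∨ ¬¬e) ∧ ¬a) ∨ ¬¬(¬d ∧ ¬e ∧ a)   — De Morgan
= ((d ∨ ¬¬e) ∧ ¬a) ∨ ¬¬(¬d ∧ ¬e ∧ a)   — double negation
= ((d ∨ e) ∧ ¬a) ∨ ¬¬(¬d ∧ ¬e ∧ a)   — double negation
= ((d ∨ e) ∧ ¬a) ∨ (¬d ∧ ¬e ∧ a)   — double negation
= (d ∨ e ∨ ¬d) ∧ (d ∨ e ∨ ¬e) ∧ (d ∨ e ∨ a) ∧ (¬a ∨ ¬d) ∧ (¬a ∨ ¬e) ∧ (¬a ∨ a)   — distribute ∨ over ∧
= (d ∨ e ∨ a) ∧ (¬a ∨ ¬d) ∧ (¬a ∨ ¬e)   — simplify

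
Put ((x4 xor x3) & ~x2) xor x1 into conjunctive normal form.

((x4 xor x3) & ~x2) xor x1
⇔ (((x4 xor x3) & ~x2) | x1) & ~((x4 xor x3) & ~x2 & x1)   (expand xor)
⇔ (((x4 | x3) & ~(x4 & x3) & ~x2) | x1) & ~((x4 xor x3) & ~x2 & x1)   (expand xor)
⇔ (((x4 | x3) & ~(x4 & x3) & ~x2) | x1) & ~((x4 | x3) & ~(x4 & x3) & ~x2 & x1)   (expand xor)
⇔ (((x4 | x3) & (~x4 | ~x3) & ~x2) | x1) & ~((x4 | x3) & ~(x4 & x3) & ~x2 & x1)   (De Morgan)
⇔ (((x4 | x3) & (~x4 | ~x3) & ~x2) | x1) & (~(x4 | x3) | ~~(x4 & x3) | ~~x2 | ~x1)   (De Morgan)
⇔ (((x4 | x3) & (~x4 | ~x3) & ~x2) | x1) & ((~x4 & ~x3) | ~~(x4 & x3) | ~~x2 | ~x1)   (De Morgan)
⇔ (((x4 | x3) & (~x4 | ~x3) & ~x2) | x1) & ((~x4 & ~x3) | (x4 & x3) | ~~x2 | ~x1)   (double negation)
⇔ (((x4 | x3) & (~x4 | ~x3) & ~x2) | x1) & ((~x4 & ~x3) | (x4 & x3) | x2 | ~x1)   (double negation)
⇔ (x4 | x3 | x1) & (~x4 | ~x3 | x1) & (~x2 | x1) & (~x4 | x4 | x2 | ~x1) & (~x4 | x3 | x2 | ~x1) & (~x3 | x4 | x2 | ~x1) & (~x3 | x3 | x2 | ~x1)   (distribute | over &)
⇔ (x4 | x3 | x1) & (~x4 | ~x3 | x1) & (~x2 | x1) & (~x4 | x3 | x2 | ~x1) & (~x3 | x4 | x2 | ~x1)   (simplify)

(x4 | x3 | x1) & (~x4 | ~x3 | x1) & (~x2 | x1) & (~x4 | x3 | x2 | ~x1) & (~x3 | x4 | x2 | ~x1)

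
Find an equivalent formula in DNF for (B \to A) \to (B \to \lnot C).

(B \to A) \to (B \to \lnot C)
= \lnot (B \to A) \lor (B \to \lnot C)   — eliminate \to
= \lnot (\lnot B \lor A) \lor (B \to \lnot C)   — eliminate \to
= \lnot (\lnot B \lor A) \lor \lnot B \lor \lnot C   — eliminate \to
= (\lnot \lnot B \land \lnot A) \lor \lnot B \lor \lnot C   — De Morgan
= (B \land \lnot A) \lor \lnot B \lor \lnot C   — double negation

(B \land \lnot A) \lor \lnot B \lor \lnot C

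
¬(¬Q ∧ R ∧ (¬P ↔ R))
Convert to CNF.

Q ∨ ¬R ∨ P

¬(¬Q ∧ R ∧ (¬P ↔ R))
≡ ¬(¬Q ∧ R ∧ (¬P → R) ∧ (R → ¬P))   [eliminate ↔]
≡ ¬(¬Q ∧ R ∧ (¬¬P ∨ R) ∧ (R → ¬P))   [eliminate →]
≡ ¬(¬Q ∧ R ∧ (¬¬P ∨ R) ∧ (¬R ∨ ¬P))   [eliminate →]
≡ ¬¬Q ∨ ¬R ∨ ¬(¬¬P ∨ R) ∨ ¬(¬R ∨ ¬P)   [De Morgan]
≡ Q ∨ ¬R ∨ ¬(¬¬P ∨ R) ∨ ¬(¬R ∨ ¬P)   [double negation]
≡ Q ∨ ¬R ∨ (¬¬¬P ∧ ¬R) ∨ ¬(¬R ∨ ¬P)   [De Morgan]
≡ Q ∨ ¬R ∨ (¬P ∧ ¬R) ∨ ¬(¬R ∨ ¬P)   [double negation]
≡ Q ∨ ¬R ∨ (¬P ∧ ¬R) ∨ (¬¬R ∧ ¬¬P)   [De Morgan]
≡ Q ∨ ¬R ∨ (¬P ∧ ¬R) ∨ (R ∧ ¬¬P)   [double negation]
≡ Q ∨ ¬R ∨ (¬P ∧ ¬R) ∨ (R ∧ P)   [double negation]
≡ (Q ∨ ¬R ∨ ¬P ∨ R) ∧ (Q ∨ ¬R ∨ ¬P ∨ P) ∧ (Q ∨ ¬R ∨ ¬R ∨ R) ∧ (Q ∨ ¬R ∨ ¬R ∨ P)   [distribute ∨ over ∧]
≡ Q ∨ ¬R ∨ P   [simplify]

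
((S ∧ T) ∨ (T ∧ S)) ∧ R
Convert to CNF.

S ∧ T ∧ R

((S ∧ T) ∨ (T ∧ S)) ∧ R
⇔ (S ∨ T) ∧ (S ∨ S) ∧ (T ∨ T) ∧ (T ∨ S) ∧ R   [distribute ∨ over ∧]
⇔ S ∧ T ∧ R   [simplify]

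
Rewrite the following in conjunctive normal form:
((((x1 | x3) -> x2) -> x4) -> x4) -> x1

((((x1 | x3) -> x2) -> x4) -> x4) -> x1
= ~((((x1 | x3) -> x2) -> x4) -> x4) | x1   [eliminate ->]
= ~(~(((x1 | x3) -> x2) -> x4) | x4) | x1   [eliminate ->]
= ~(~(~((x1 | x3) -> x2) | x4) | x4) | x1   [eliminate ->]
= ~(~(~(~(x1 | x3) | x2) | x4) | x4) | x1   [eliminate ->]
= (~~(~(~(x1 | x3) | x2) | x4) & ~x4) | x1   [De Morgan]
= ((~(~(x1 | x3) | x2) | x4) & ~x4) | x1   [double negation]
= (((~~(x1 | x3) & ~x2) | x4) & ~x4) | x1   [De Morgan]
= ((((x1 | x3) & ~x2) | x4) & ~x4) | x1   [double negation]
= (x1 | x3 | x4 | x1) & (~x2 | x4 | x1) & (~x4 | x1)   [distribute | over &]
= (x1 | x3 | x4) & (~x2 | x4 | x1) & (~x4 | x1)   [simplify]

(x1 | x3 | x4) & (~x2 | x4 | x1) & (~x4 | x1)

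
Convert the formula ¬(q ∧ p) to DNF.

¬q ∨ ¬p

¬(q ∧ p)
≡ ¬q ∨ ¬p   [De Morgan]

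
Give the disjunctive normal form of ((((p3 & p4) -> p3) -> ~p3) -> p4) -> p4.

((((p3 & p4) -> p3) -> ~p3) -> p4) -> p4
≡ ~((((p3 & p4) -> p3) -> ~p3) -> p4) | p4   [eliminate ->]
≡ ~(~(((p3 & p4) -> p3) -> ~p3) | p4) | p4   [eliminate ->]
≡ ~(~(~((p3 & p4) -> p3) | ~p3) | p4) | p4   [eliminate ->]
≡ ~(~(~(~(p3 & p4) | p3) | ~p3) | p4) | p4   [eliminate ->]
≡ (~~(~(~(p3 & p4) | p3) | ~p3) & ~p4) | p4   [De Morgan]
≡ ((~(~(p3 & p4) | p3) | ~p3) & ~p4) | p4   [double negation]
≡ (((~~(p3 & p4) & ~p3) | ~p3) & ~p4) | p4   [De Morgan]
≡ (((p3 & p4 & ~p3) | ~p3) & ~p4) | p4   [double negation]
≡ (p3 & p4 & ~p3 & ~p4) | (~p3 & ~p4) | p4   [distribute & over |]
≡ (~p3 & ~p4) | p4   [simplify]

(~p3 & ~p4) | p4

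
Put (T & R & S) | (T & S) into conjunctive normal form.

(T & R & S) | (T & S)
= (T | T) & (T | S) & (R | T) & (R | S) & (S | T) & (S | S)   [distribute | over &]
= T & S   [simplify]

T & S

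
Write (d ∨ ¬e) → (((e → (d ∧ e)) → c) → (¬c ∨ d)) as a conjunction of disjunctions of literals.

e ∨ ¬c ∨ d

(d ∨ ¬e) → (((e → (d ∧ e)) → c) → (¬c ∨ d))
= ¬(d ∨ ¬e) ∨ (((e → (d ∧ e)) → c) → (¬c ∨ d))   [eliminate →]
= ¬(d ∨ ¬e) ∨ ¬((e → (d ∧ e)) → c) ∨ ¬c ∨ d   [eliminate →]
= ¬(d ∨ ¬e) ∨ ¬(¬(e → (d ∧ e)) ∨ c) ∨ ¬c ∨ d   [eliminate →]
= ¬(d ∨ ¬e) ∨ ¬(¬(¬e ∨ (d ∧ e)) ∨ c) ∨ ¬c ∨ d   [eliminate →]
= (¬d ∧ ¬¬e) ∨ ¬(¬(¬e ∨ (d ∧ e)) ∨ c) ∨ ¬c ∨ d   [De Morgan]
= (¬d ∧ e) ∨ ¬(¬(¬e ∨ (d ∧ e)) ∨ c) ∨ ¬c ∨ d   [double negation]
= (¬d ∧ e) ∨ (¬¬(¬e ∨ (d ∧ e)) ∧ ¬c) ∨ ¬c ∨ d   [De Morgan]
= (¬d ∧ e) ∨ ((¬e ∨ (d ∧ e)) ∧ ¬c) ∨ ¬c ∨ d   [double negation]
= (¬d ∨ ¬e ∨ d ∨ ¬c ∨ d) ∧ (¬d ∨ ¬e ∨ e ∨ ¬c ∨ d) ∧ (¬d ∨ ¬c ∨ ¬c ∨ d) ∧ (e ∨ ¬e ∨ d ∨ ¬c ∨ d) ∧ (e ∨ ¬e ∨ e ∨ ¬c ∨ d) ∧ (e ∨ ¬c ∨ ¬c ∨ d)   [distribute ∨ over ∧]
= e ∨ ¬c ∨ d   [simplify]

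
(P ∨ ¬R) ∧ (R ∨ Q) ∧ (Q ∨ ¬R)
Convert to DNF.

(P ∧ Q) ∨ (¬R ∧ Q)

(P ∨ ¬R) ∧ (R ∨ Q) ∧ (Q ∨ ¬R)
= (P ∧ R ∧ Q) ∨ (P ∧ R ∧ ¬R) ∨ (P ∧ Q ∧ Q) ∨ (P ∧ Q ∧ ¬R) ∨ (¬R ∧ R ∧ Q) ∨ (¬R ∧ R ∧ ¬R) ∨ (¬R ∧ Q ∧ Q) ∨ (¬R ∧ Q ∧ ¬R)   [distribute ∧ over ∨]
= (P ∧ Q) ∨ (¬R ∧ Q)   [simplify]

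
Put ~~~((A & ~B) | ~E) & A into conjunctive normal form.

(~A | B) & E & A

~~~((A & ~B) | ~E) & A
≡ ~((A & ~B) | ~E) & A   — double negation
≡ ~(A & ~B) & ~~E & A   — De Morgan
≡ (~A | ~~B) & ~~E & A   — De Morgan
≡ (~A | B) & ~~E & A   — double negation
≡ (~A | B) & E & A   — double negation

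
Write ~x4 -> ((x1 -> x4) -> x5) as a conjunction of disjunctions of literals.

~x4 -> ((x1 -> x4) -> x5)
= ~~x4 | ((x1 -> x4) -> x5)   [eliminate ->]
= ~~x4 | ~(x1 -> x4) | x5   [eliminate ->]
= ~~x4 | ~(~x1 | x4) | x5   [eliminate ->]
= x4 | ~(~x1 | x4) | x5   [double negation]
= x4 | (~~x1 & ~x4) | x5   [De Morgan]
= x4 | (x1 & ~x4) | x5   [double negation]
= (x4 | x1 | x5) & (x4 | ~x4 | x5)   [distribute | over &]
= x4 | x1 | x5   [simplify]

x4 | x1 | x5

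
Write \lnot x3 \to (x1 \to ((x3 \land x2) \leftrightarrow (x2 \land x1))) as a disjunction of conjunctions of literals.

\lnot x3 \to (x1 \to ((x3 \land x2) \leftrightarrow (x2 \land x1)))
≡ \lnot \lnot x3 \lor (x1 \to ((x3 \land x2) \leftrightarrow (x2 \land x1)))   — eliminate \to
≡ \lnot \lnot x3 \lor \lnot x1 \lor ((x3 \land x2) \leftrightarrow (x2 \land x1))   — eliminate \to
≡ \lnot \lnot x3 \lor \lnot x1 \lor (((x3 \land x2) \to (x2 \land x1)) \land ((x2 \land x1) \to (x3 \land x2)))   — eliminate \leftrightarrow
≡ \lnot \lnot x3 \lor \lnot x1 \lor ((\lnot (x3 \land x2) \lor (x2 \land x1)) \land ((x2 \land x1) \to (x3 \land x2)))   — eliminate \to
≡ \lnot \lnot x3 \lor \lnot x1 \lor ((\lnot (x3 \land x2) \lor (x2 \land x1)) \land (\lnot (x2 \land x1) \lor (x3 \land x2)))   — eliminate \to
≡ x3 \lor \lnot x1 \lor ((\lnot (x3 \land x2) \lor (x2 \land x1)) \land (\lnot (x2 \land x1) \lor (x3 \land x2)))   — double negation
≡ x3 \lor \lnot x1 \lor ((\lnot x3 \lor \lnot x2 \lor (x2 \land x1)) \land (\lnot (x2 \land x1) \lor (x3 \land x2)))   — De Morgan
≡ x3 \lor \lnot x1 \lor ((\lnot x3 \lor \lnot x2 \lor (x2 \land x1)) \land (\lnot x2 \lor \lnot x1 \lor (x3 \land x2)))   — De Morgan
≡ x3 \lor \lnot x1 \lor (\lnot x3 \land \lnot x2) \lor (\lnot x3 \land \lnot x1) \lor (\lnot x3 \land x3 \land x2) \lor (\lnot x2 \land \lnot x2) \lor (\lnot x2 \land \lnot x1) \lor (\lnot x2 \land x3 \land x2) \lor (x2 \land x1 \land \lnot x2) \lor (x2 \land x1 \land \lnot x1) \lor (x2 \land x1 \land x3 \land x2)   — distribute \land over \lor
≡ x3 \lor \lnot x1 \lor \lnot x2   — simplify

x3 \lor \lnot x1 \lor \lnot x2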